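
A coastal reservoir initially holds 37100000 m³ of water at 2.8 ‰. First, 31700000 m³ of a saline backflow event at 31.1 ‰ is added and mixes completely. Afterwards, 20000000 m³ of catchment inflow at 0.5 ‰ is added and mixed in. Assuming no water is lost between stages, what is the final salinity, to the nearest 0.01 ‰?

12.38 ‰

Total salt / total volume:
Initial salt = 37,100,000×2.8 = 103,880,000
After stage 1: salt = 103,880,000 + 31,700,000×31.1 = 1,089,750,000; volume = 68,800,000 m³; S = 15.839 ‰
After stage 2: salt = 1,089,750,000 + 20,000,000×0.5 = 1,099,750,000; volume = 88,800,000 m³
S = 1,099,750,000 / 88,800,000 = 12.3846 ‰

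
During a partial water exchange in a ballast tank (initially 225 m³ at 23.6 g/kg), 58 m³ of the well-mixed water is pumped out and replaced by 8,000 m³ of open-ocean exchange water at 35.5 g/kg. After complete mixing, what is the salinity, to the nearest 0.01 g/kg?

35.26 g/kg

Remaining after removal: 167 m³ at 23.6 g/kg (salt = 3,941.2)
After addition: salt = 3,941.2 + 8,000×35.5 = 287,941.2; volume = 8,167 m³
S = 287,941.2 / 8,167 = 35.2567 g/kg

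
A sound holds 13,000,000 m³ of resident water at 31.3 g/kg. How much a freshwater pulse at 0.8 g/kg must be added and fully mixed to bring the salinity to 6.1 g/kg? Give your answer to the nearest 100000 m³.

61800000 m³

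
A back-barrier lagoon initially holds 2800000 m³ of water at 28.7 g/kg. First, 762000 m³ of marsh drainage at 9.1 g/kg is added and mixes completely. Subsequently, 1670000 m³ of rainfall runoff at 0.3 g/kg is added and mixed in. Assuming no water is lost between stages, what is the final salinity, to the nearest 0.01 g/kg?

Weighted by volume,
Initial salt = 2,800,000×28.7 = 80,360,000
After stage 1: salt = 80,360,000 + 762,000×9.1 = 87,294,200; volume = 3,562,000 m³; S = 24.507 g/kg
After stage 2: salt = 87,294,200 + 1,670,000×0.3 = 87,795,200; volume = 5,232,000 m³
S = 87,795,200 / 5,232,000 = 16.7804 g/kg

16.78 g/kg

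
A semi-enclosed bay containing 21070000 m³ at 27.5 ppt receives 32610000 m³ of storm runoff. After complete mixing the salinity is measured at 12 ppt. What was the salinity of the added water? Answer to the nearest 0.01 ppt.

1.99 ppt

Salt balance: 21,070,000×27.5 + 32,610,000×S = 53,680,000×12
579,425,000 + 32,610,000·S = 644,160,000
S = (644,160,000 − 579,425,000) / 32,610,000 = 1.9851 ppt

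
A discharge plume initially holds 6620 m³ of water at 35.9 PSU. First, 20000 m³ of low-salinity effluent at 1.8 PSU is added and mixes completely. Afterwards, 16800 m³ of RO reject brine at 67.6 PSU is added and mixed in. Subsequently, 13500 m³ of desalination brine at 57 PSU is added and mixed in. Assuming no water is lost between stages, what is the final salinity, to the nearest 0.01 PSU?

38.28 PSU

Salt balance:
Initial salt = 6,620×35.9 = 237,658
After stage 1: salt = 237,658 + 20,000×1.8 = 273,658; volume = 26,620 m³; S = 10.28 PSU
After stage 2: salt = 273,658 + 16,800×67.6 = 1,409,338; volume = 43,420 m³; S = 32.458 PSU
After stage 3: salt = 1,409,338 + 13,500×57 = 2,178,838; volume = 56,920 m³
S = 2,178,838 / 56,920 = 38.279 PSU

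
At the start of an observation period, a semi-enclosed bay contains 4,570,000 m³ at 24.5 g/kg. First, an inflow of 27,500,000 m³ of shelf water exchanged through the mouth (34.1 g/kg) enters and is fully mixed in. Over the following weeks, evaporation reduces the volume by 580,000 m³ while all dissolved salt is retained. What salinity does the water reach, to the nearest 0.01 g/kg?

33.33 g/kg

After mixing: salt = 4,570,000×24.5 + 27,500,000×34.1 = 1,049,715,000; volume = 32,070,000 m³
After evaporation: salt unchanged = 1,049,715,000; volume = 32,070,000 − 580,000 = 31,490,000 m³
S = 1,049,715,000 / 31,490,000 = 33.3349 g/kg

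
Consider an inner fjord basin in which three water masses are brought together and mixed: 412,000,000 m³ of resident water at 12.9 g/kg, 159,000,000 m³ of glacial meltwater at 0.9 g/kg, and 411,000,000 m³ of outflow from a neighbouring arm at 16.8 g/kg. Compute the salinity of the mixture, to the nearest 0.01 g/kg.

By conservation of dissolved salt,
salt = 412,000,000×12.9 + 159,000,000×0.9 + 411,000,000×16.8 = 5,314,800,000 + 143,100,000 + 6,904,800,000 = 12,362,700,000
volume = 412,000,000 + 159,000,000 + 411,000,000 = 982,000,000 m³
S = 12,362,700,000 / 982,000,000 = 12.5893 g/kg

12.59 g/kg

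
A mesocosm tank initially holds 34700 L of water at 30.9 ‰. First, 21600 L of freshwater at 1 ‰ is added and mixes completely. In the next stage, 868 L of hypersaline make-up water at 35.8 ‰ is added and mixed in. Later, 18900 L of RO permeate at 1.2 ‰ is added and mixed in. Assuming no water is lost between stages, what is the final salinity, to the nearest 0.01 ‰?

15.09 ‰

Conserving salt mass:
Initial salt = 34,700×30.9 = 1,072,230
After stage 1: salt = 1,072,230 + 21,600×1 = 1,093,830; volume = 56,300 L; S = 19.429 ‰
After stage 2: salt = 1,093,830 + 868×35.8 = 1,124,904.4; volume = 57,168 L; S = 19.677 ‰
After stage 3: salt = 1,124,904.4 + 18,900×1.2 = 1,147,584.4; volume = 76,068 L
S = 1,147,584.4 / 76,068 = 15.0863 ‰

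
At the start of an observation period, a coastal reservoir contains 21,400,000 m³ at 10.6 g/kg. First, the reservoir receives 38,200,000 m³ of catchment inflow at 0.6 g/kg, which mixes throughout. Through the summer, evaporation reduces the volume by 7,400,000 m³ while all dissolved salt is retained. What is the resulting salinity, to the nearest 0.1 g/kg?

4.8 g/kg

After mixing: salt = 21,400,000×10.6 + 38,200,000×0.6 = 249,760,000; volume = 59,600,000 m³
After evaporation: salt unchanged = 249,760,000; volume = 59,600,000 − 7,400,000 = 52,200,000 m³
S = 249,760,000 / 52,200,000 = 4.7847 g/kg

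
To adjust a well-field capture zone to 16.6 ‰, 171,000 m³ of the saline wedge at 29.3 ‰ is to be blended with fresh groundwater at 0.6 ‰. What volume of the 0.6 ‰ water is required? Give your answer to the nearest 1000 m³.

136000 m³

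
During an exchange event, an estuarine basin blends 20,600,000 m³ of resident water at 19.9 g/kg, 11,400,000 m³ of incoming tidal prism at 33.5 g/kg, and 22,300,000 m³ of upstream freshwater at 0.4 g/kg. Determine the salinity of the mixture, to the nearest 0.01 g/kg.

14.75 g/kg

By conservation of dissolved salt,
salt = 20,600,000×19.9 + 11,400,000×33.5 + 22,300,000×0.4 = 409,940,000 + 381,900,000 + 8,920,000 = 800,760,000
volume = 20,600,000 + 11,400,000 + 22,300,000 = 54,300,000 m³
S = 800,760,000 / 54,300,000 = 14.747 g/kg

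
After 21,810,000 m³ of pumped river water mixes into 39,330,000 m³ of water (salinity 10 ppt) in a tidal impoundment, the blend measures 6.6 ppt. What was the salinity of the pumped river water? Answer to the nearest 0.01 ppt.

0.47 ppt

Salt balance: 39,330,000×10 + 21,810,000×S = 61,140,000×6.6
393,300,000 + 21,810,000·S = 403,524,000
S = (403,524,000 − 393,300,000) / 21,810,000 = 0.4688 ppt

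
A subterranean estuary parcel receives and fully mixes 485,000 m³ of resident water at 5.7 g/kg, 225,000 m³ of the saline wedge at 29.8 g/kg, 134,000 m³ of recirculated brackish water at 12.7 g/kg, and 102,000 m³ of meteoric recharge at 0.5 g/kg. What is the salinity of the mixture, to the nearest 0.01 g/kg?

11.86 g/kg

Conserving salt mass:
salt = 485,000×5.7 + 225,000×29.8 + 134,000×12.7 + 102,000×0.5 = 2,764,500 + 6,705,000 + 1,701,800 + 51,000 = 11,222,300
volume = 485,000 + 225,000 + 134,000 + 102,000 = 946,000 m³
S = 11,222,300 / 946,000 = 11.8629 g/kg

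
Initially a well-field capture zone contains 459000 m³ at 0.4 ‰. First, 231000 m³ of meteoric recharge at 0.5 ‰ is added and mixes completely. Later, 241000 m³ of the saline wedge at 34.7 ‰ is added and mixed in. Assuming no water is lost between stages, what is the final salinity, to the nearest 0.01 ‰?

9.30 ‰

Total salt / total volume:
Initial salt = 459,000×0.4 = 183,600
After stage 1: salt = 183,600 + 231,000×0.5 = 299,100; volume = 690,000 m³; S = 0.433 ‰
After stage 2: salt = 299,100 + 241,000×34.7 = 8,661,800; volume = 931,000 m³
S = 8,661,800 / 931,000 = 9.3038 ‰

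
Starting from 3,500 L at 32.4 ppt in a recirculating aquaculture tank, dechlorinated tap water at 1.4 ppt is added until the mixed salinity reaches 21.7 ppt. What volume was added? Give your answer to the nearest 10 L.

1840 L

Salt balance: 3,500×32.4 + V×1.4 = (3,500+V)×21.7
113,400 + 1.4V = 75,950 + 21.7V
37,450 = 20.3V
V = 1,844.83 L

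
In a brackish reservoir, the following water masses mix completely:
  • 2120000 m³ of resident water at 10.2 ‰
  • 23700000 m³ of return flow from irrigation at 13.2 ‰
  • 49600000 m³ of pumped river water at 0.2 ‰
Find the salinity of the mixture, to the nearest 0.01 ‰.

Mass of salt is conserved:
salt = 2,120,000×10.2 + 23,700,000×13.2 + 49,600,000×0.2 = 21,624,000 + 312,840,000 + 9,920,000 = 344,384,000
volume = 2,120,000 + 23,700,000 + 49,600,000 = 75,420,000 m³
S = 344,384,000 / 75,420,000 = 4.5662 ‰

4.57 ‰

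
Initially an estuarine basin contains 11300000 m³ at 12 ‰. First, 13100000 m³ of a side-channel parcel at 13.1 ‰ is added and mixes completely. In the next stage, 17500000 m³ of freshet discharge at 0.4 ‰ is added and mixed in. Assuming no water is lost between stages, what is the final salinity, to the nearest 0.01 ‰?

7.50 ‰

Total salt / total volume:
Initial salt = 11,300,000×12 = 135,600,000
After stage 1: salt = 135,600,000 + 13,100,000×13.1 = 307,210,000; volume = 24,400,000 m³; S = 12.591 ‰
After stage 2: salt = 307,210,000 + 17,500,000×0.4 = 314,210,000; volume = 41,900,000 m³
S = 314,210,000 / 41,900,000 = 7.499 ‰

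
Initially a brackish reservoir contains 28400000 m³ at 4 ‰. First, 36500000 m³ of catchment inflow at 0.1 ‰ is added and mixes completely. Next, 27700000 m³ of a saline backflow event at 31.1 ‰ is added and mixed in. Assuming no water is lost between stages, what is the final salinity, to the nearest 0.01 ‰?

10.57 ‰

Conserving salt mass:
Initial salt = 28,400,000×4 = 113,600,000
After stage 1: salt = 113,600,000 + 36,500,000×0.1 = 117,250,000; volume = 64,900,000 m³; S = 1.807 ‰
After stage 2: salt = 117,250,000 + 27,700,000×31.1 = 978,720,000; volume = 92,600,000 m³
S = 978,720,000 / 92,600,000 = 10.5693 ‰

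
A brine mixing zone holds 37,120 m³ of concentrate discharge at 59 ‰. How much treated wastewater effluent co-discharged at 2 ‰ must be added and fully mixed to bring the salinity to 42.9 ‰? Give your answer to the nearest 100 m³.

Salt balance: 37,120×59 + V×2 = (37,120+V)×42.9
2,190,080 + 2V = 1,592,448 + 42.9V
597,632 = 40.9V
V = 14,612.03 m³

14600 m³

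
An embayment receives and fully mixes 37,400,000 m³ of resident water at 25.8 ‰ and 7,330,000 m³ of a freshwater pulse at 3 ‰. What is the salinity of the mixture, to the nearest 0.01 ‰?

22.06 ‰

Mass of salt is conserved:
salt = 37,400,000×25.8 + 7,330,000×3 = 964,920,000 + 21,990,000 = 986,910,000
volume = 37,400,000 + 7,330,000 = 44,730,000 m³
S = 986,910,000 / 44,730,000 = 22.0637 ‰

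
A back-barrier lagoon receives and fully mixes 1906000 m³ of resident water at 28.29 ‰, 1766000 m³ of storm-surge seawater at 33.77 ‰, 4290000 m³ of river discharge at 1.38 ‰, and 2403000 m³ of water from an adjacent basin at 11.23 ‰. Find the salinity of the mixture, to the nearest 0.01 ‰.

14.13 ‰

Salt balance:
salt = 1,906,000×28.29 + 1,766,000×33.77 + 4,290,000×1.38 + 2,403,000×11.23 = 53,920,740 + 59,637,820 + 5,920,200 + 26,985,690 = 146,464,450
volume = 1,906,000 + 1,766,000 + 4,290,000 + 2,403,000 = 10,365,000 m³
S = 146,464,450 / 10,365,000 = 14.1307 ‰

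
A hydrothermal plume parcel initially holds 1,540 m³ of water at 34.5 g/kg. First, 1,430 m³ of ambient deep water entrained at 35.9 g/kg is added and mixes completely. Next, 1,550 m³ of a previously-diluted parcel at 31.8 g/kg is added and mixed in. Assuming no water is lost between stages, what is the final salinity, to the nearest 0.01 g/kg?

34.02 g/kg

Salt balance:
Initial salt = 1,540×34.5 = 53,130
After stage 1: salt = 53,130 + 1,430×35.9 = 104,467; volume = 2,970 m³; S = 35.174 g/kg
After stage 2: salt = 104,467 + 1,550×31.8 = 153,757; volume = 4,520 m³
S = 153,757 / 4,520 = 34.017 g/kg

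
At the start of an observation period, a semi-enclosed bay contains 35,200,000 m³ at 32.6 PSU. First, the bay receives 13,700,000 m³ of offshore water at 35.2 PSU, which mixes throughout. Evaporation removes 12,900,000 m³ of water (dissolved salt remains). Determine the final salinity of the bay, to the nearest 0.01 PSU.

45.27 PSU

After mixing: salt = 35,200,000×32.6 + 13,700,000×35.2 = 1,629,760,000; volume = 48,900,000 m³
After evaporation: salt unchanged = 1,629,760,000; volume = 48,900,000 − 12,900,000 = 36,000,000 m³
S = 1,629,760,000 / 36,000,000 = 45.2711 PSU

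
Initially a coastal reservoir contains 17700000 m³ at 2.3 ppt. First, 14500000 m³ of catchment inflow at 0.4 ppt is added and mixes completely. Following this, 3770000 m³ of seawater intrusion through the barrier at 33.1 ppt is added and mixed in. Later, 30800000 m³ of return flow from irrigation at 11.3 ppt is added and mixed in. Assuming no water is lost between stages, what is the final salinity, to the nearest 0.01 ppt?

7.78 ppt

Salt balance:
Initial salt = 17,700,000×2.3 = 40,710,000
After stage 1: salt = 40,710,000 + 14,500,000×0.4 = 46,510,000; volume = 32,200,000 m³; S = 1.444 ppt
After stage 2: salt = 46,510,000 + 3,770,000×33.1 = 171,297,000; volume = 35,970,000 m³; S = 4.762 ppt
After stage 3: salt = 171,297,000 + 30,800,000×11.3 = 519,337,000; volume = 66,770,000 m³
S = 519,337,000 / 66,770,000 = 7.778 ppt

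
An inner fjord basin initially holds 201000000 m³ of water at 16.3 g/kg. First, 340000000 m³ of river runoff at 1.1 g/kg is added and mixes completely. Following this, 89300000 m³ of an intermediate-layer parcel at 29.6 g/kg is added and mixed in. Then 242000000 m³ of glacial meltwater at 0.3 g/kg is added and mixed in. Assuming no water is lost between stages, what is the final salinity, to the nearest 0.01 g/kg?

7.30 g/kg

Weighted by volume,
Initial salt = 201,000,000×16.3 = 3,276,300,000
After stage 1: salt = 3,276,300,000 + 340,000,000×1.1 = 3,650,300,000; volume = 541,000,000 m³; S = 6.747 g/kg
After stage 2: salt = 3,650,300,000 + 89,300,000×29.6 = 6,293,580,000; volume = 630,300,000 m³; S = 9.985 g/kg
After stage 3: salt = 6,293,580,000 + 242,000,000×0.3 = 6,366,180,000; volume = 872,300,000 m³
S = 6,366,180,000 / 872,300,000 = 7.2982 g/kg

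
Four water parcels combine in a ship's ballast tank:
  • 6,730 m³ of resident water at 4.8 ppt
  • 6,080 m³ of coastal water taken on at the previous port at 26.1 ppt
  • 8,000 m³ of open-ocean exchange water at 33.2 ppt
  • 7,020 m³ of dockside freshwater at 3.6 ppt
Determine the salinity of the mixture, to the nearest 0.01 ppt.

17.31 ppt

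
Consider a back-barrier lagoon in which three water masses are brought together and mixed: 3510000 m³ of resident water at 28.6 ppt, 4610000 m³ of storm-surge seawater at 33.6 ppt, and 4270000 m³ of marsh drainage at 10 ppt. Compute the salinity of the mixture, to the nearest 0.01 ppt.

Weighted by volume,
salt = 3,510,000×28.6 + 4,610,000×33.6 + 4,270,000×10 = 100,386,000 + 154,896,000 + 42,700,000 = 297,982,000
volume = 3,510,000 + 4,610,000 + 4,270,000 = 12,390,000 m³
S = 297,982,000 / 12,390,000 = 24.0502 ppt

24.05 ppt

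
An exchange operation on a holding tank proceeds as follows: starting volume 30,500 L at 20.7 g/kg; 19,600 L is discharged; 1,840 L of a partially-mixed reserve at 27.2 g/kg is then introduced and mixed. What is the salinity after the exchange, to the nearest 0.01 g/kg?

21.64 g/kg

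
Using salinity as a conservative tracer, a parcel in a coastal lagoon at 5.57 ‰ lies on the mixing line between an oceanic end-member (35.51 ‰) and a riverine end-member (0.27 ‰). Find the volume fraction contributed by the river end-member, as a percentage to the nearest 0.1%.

Let f be the freshwater fraction. Salt balance per unit volume:
f×0.27 + (1−f)×35.51 = 5.57
f = (35.51 − 5.57) / (35.51 − 0.27) = 29.94/35.24 = 0.8496

85.0%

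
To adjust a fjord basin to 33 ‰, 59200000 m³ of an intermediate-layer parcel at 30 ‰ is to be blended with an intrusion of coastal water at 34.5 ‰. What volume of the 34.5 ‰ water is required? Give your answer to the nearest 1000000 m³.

118000000 m³

Salt balance: 59,200,000×30 + V×34.5 = (59,200,000+V)×33
1,776,000,000 + 34.5V = 1,953,600,000 + 33V
177,600,000 = 1.5V
V = 118,400,000 m³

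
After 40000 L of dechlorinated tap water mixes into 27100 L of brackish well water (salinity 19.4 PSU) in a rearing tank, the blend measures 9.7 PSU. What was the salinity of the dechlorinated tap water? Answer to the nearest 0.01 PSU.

Salt balance: 27,100×19.4 + 40,000×S = 67,100×9.7
525,740 + 40,000·S = 650,870
S = (650,870 − 525,740) / 40,000 = 3.1283 PSU

3.13 PSU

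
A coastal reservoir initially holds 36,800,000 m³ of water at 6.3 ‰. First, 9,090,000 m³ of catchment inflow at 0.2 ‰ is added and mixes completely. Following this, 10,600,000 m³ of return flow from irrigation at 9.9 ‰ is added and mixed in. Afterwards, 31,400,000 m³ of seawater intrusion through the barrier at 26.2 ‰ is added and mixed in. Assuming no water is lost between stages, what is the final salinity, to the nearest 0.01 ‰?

13.21 ‰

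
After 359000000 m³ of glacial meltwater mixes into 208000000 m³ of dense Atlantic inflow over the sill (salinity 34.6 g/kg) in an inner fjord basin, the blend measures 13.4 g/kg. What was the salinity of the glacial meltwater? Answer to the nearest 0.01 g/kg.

Salt balance: 208,000,000×34.6 + 359,000,000×S = 567,000,000×13.4
7,196,800,000 + 359,000,000·S = 7,597,800,000
S = (7,597,800,000 − 7,196,800,000) / 359,000,000 = 1.117 g/kg

1.12 g/kg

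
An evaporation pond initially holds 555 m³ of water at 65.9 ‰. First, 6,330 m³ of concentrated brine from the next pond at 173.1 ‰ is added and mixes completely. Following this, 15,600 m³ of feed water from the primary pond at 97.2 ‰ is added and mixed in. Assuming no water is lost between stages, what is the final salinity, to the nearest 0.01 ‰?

117.79 ‰

Mass of salt is conserved:
Initial salt = 555×65.9 = 36,574.5
After stage 1: salt = 36,574.5 + 6,330×173.1 = 1,132,297.5; volume = 6,885 m³; S = 164.459 ‰
After stage 2: salt = 1,132,297.5 + 15,600×97.2 = 2,648,617.5; volume = 22,485 m³
S = 2,648,617.5 / 22,485 = 117.7949 ‰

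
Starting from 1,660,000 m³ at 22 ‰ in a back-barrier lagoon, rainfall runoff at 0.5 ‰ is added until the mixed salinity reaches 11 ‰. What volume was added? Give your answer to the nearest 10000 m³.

Salt balance: 1,660,000×22 + V×0.5 = (1,660,000+V)×11
36,520,000 + 0.5V = 18,260,000 + 11V
18,260,000 = 10.5V
V = 1,739,047.62 m³

1740000 m³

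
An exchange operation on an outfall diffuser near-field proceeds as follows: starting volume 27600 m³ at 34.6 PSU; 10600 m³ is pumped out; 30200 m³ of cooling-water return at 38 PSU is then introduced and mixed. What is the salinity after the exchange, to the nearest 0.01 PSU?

36.78 PSU

Remaining after removal: 17,000 m³ at 34.6 PSU (salt = 588,200)
After addition: salt = 588,200 + 30,200×38 = 1,735,800; volume = 47,200 m³
S = 1,735,800 / 47,200 = 36.7754 PSU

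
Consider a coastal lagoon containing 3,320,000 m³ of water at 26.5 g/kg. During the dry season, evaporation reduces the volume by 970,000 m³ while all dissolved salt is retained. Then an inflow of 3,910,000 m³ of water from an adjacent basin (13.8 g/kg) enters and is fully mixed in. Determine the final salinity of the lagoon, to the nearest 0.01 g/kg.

22.67 g/kg

After evaporation: salt = 3,320,000×26.5 = 87,980,000; volume = 3,320,000 − 970,000 = 2,350,000 m³
After mixing: salt = 87,980,000 + 3,910,000×13.8 = 141,938,000; volume = 2,350,000 + 3,910,000 = 6,260,000 m³
S = 141,938,000 / 6,260,000 = 22.6738 g/kg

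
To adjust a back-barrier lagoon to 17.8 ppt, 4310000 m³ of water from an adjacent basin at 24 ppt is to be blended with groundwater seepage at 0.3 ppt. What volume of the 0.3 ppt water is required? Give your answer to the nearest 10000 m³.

1530000 m³

Salt balance: 4,310,000×24 + V×0.3 = (4,310,000+V)×17.8
103,440,000 + 0.3V = 76,718,000 + 17.8V
26,722,000 = 17.5V
V = 1,526,971.43 m³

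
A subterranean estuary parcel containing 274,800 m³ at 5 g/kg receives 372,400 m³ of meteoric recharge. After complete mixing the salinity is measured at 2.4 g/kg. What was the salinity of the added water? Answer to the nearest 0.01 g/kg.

Salt balance: 274,800×5 + 372,400×S = 647,200×2.4
1,374,000 + 372,400·S = 1,553,280
S = (1,553,280 − 1,374,000) / 372,400 = 0.4814 g/kg

0.48 g/kg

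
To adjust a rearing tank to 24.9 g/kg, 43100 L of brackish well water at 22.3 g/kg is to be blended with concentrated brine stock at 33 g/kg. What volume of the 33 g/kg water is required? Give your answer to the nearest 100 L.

13800 L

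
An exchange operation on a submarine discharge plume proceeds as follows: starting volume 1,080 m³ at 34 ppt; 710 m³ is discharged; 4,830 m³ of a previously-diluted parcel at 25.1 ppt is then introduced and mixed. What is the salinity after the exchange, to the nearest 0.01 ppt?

25.73 ppt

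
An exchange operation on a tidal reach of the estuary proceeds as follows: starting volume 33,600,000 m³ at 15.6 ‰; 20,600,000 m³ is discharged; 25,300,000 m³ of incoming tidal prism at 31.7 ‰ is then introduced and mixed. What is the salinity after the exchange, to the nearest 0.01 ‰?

Remaining after removal: 13,000,000 m³ at 15.6 ‰ (salt = 202,800,000)
After addition: salt = 202,800,000 + 25,300,000×31.7 = 1,004,810,000; volume = 38,300,000 m³
S = 1,004,810,000 / 38,300,000 = 26.2352 ‰

26.24 ‰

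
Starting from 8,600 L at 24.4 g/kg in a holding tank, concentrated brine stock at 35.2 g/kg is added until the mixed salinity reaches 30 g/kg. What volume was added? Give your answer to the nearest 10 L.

9260 L

Salt balance: 8,600×24.4 + V×35.2 = (8,600+V)×30
209,840 + 35.2V = 258,000 + 30V
48,160 = 5.2V
V = 9,261.54 L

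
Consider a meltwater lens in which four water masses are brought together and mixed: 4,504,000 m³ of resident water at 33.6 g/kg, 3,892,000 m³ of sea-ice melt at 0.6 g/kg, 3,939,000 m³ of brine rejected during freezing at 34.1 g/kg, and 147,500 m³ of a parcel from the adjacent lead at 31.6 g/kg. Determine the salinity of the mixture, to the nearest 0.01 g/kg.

Weighted by volume,
salt = 4,504,000×33.6 + 3,892,000×0.6 + 3,939,000×34.1 + 147,500×31.6 = 151,334,400 + 2,335,200 + 134,319,900 + 4,661,000 = 292,650,500
volume = 4,504,000 + 3,892,000 + 3,939,000 + 147,500 = 12,482,500 m³
S = 292,650,500 / 12,482,500 = 23.4449 g/kg

23.44 g/kg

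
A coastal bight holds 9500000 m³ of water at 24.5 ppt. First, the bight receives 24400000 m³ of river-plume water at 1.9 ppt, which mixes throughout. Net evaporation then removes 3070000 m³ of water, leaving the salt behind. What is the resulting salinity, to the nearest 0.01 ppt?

9.05 ppt

After mixing: salt = 9,500,000×24.5 + 24,400,000×1.9 = 279,110,000; volume = 33,900,000 m³
After evaporation: salt unchanged = 279,110,000; volume = 33,900,000 − 3,070,000 = 30,830,000 m³
S = 279,110,000 / 30,830,000 = 9.0532 ppt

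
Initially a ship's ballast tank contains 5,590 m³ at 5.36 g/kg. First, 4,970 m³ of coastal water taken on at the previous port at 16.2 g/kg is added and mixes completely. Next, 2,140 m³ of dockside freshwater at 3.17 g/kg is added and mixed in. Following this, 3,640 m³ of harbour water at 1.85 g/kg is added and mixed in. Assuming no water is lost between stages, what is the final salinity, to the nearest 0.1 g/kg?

Mass of salt is conserved:
Initial salt = 5,590×5.36 = 29,962.4
After stage 1: salt = 29,962.4 + 4,970×16.2 = 110,476.4; volume = 10,560 m³; S = 10.462 g/kg
After stage 2: salt = 110,476.4 + 2,140×3.17 = 117,260.2; volume = 12,700 m³; S = 9.233 g/kg
After stage 3: salt = 117,260.2 + 3,640×1.85 = 123,994.2; volume = 16,340 m³
S = 123,994.2 / 16,340 = 7.5884 g/kg

7.6 g/kg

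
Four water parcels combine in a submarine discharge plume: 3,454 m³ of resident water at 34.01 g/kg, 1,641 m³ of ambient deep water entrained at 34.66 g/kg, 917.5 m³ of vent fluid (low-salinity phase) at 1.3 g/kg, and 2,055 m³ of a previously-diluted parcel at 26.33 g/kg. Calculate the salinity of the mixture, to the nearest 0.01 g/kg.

Total salt / total volume:
salt = 3,454×34.01 + 1,641×34.66 + 917.5×1.3 + 2,055×26.33 = 117,470.54 + 56,877.06 + 1,192.75 + 54,108.15 = 229,648.5
volume = 3,454 + 1,641 + 917.5 + 2,055 = 8,067.5 m³
S = 229,648.5 / 8,067.5 = 28.4659 g/kg

28.47 g/kg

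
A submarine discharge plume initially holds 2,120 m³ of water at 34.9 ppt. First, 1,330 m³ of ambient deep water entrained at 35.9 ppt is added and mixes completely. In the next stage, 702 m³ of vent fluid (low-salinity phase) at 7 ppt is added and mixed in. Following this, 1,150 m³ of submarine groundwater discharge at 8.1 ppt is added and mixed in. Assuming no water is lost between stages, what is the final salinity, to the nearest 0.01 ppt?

25.64 ppt

Mass of salt is conserved:
Initial salt = 2,120×34.9 = 73,988
After stage 1: salt = 73,988 + 1,330×35.9 = 121,735; volume = 3,450 m³; S = 35.286 ppt
After stage 2: salt = 121,735 + 702×7 = 126,649; volume = 4,152 m³; S = 30.503 ppt
After stage 3: salt = 126,649 + 1,150×8.1 = 135,964; volume = 5,302 m³
S = 135,964 / 5,302 = 25.6439 ppt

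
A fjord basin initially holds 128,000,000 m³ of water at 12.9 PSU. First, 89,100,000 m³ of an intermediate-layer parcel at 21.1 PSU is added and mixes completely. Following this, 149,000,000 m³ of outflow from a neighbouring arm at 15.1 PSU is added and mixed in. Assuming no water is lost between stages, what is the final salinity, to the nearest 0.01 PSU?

15.79 PSU

Salt balance:
Initial salt = 128,000,000×12.9 = 1,651,200,000
After stage 1: salt = 1,651,200,000 + 89,100,000×21.1 = 3,531,210,000; volume = 217,100,000 m³; S = 16.265 PSU
After stage 2: salt = 3,531,210,000 + 149,000,000×15.1 = 5,781,110,000; volume = 366,100,000 m³
S = 5,781,110,000 / 366,100,000 = 15.7911 PSU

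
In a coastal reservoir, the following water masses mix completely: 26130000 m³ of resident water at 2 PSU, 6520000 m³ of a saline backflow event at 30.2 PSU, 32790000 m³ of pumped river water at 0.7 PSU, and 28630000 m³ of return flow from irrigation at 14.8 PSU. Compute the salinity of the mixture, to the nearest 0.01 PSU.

7.40 PSU

Salt balance:
salt = 26,130,000×2 + 6,520,000×30.2 + 32,790,000×0.7 + 28,630,000×14.8 = 52,260,000 + 196,904,000 + 22,953,000 + 423,724,000 = 695,841,000
volume = 26,130,000 + 6,520,000 + 32,790,000 + 28,630,000 = 94,070,000 m³
S = 695,841,000 / 94,070,000 = 7.3971 PSU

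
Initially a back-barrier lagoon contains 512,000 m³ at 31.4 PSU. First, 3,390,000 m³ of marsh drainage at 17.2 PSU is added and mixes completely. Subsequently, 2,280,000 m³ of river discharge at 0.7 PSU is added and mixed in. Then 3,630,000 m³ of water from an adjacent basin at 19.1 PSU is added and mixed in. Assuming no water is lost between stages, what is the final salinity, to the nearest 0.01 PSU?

14.81 PSU

Mass of salt is conserved:
Initial salt = 512,000×31.4 = 16,076,800
After stage 1: salt = 16,076,800 + 3,390,000×17.2 = 74,384,800; volume = 3,902,000 m³; S = 19.063 PSU
After stage 2: salt = 74,384,800 + 2,280,000×0.7 = 75,980,800; volume = 6,182,000 m³; S = 12.291 PSU
After stage 3: salt = 75,980,800 + 3,630,000×19.1 = 145,313,800; volume = 9,812,000 m³
S = 145,313,800 / 9,812,000 = 14.8098 PSU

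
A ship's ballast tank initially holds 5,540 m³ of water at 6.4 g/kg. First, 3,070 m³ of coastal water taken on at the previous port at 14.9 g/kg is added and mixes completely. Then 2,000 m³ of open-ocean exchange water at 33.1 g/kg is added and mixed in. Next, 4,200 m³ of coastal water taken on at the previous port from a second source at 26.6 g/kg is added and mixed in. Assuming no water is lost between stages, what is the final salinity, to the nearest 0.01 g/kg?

17.50 g/kg

Salt balance:
Initial salt = 5,540×6.4 = 35,456
After stage 1: salt = 35,456 + 3,070×14.9 = 81,199; volume = 8,610 m³; S = 9.431 g/kg
After stage 2: salt = 81,199 + 2,000×33.1 = 147,399; volume = 10,610 m³; S = 13.892 g/kg
After stage 3: salt = 147,399 + 4,200×26.6 = 259,119; volume = 14,810 m³
S = 259,119 / 14,810 = 17.4962 g/kg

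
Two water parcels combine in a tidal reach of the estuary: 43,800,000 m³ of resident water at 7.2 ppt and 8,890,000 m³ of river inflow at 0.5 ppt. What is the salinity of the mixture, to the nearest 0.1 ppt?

Weighted by volume,
salt = 43,800,000×7.2 + 8,890,000×0.5 = 315,360,000 + 4,445,000 = 319,805,000
volume = 43,800,000 + 8,890,000 = 52,690,000 m³
S = 319,805,000 / 52,690,000 = 6.07 ppt

6.1 ppt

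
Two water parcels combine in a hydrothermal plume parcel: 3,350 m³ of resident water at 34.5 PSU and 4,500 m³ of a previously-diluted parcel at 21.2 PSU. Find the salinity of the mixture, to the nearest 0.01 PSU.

By conservation of dissolved salt,
salt = 3,350×34.5 + 4,500×21.2 = 115,575 + 95,400 = 210,975
volume = 3,350 + 4,500 = 7,850 m³
S = 210,975 / 7,850 = 26.8758 PSU

26.88 PSU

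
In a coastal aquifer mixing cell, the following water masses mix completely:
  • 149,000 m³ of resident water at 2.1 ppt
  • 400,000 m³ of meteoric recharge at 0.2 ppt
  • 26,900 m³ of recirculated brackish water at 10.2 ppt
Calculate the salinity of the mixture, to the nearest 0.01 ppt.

1.16 ppt

Weighted by volume,
salt = 149,000×2.1 + 400,000×0.2 + 26,900×10.2 = 312,900 + 80,000 + 274,380 = 667,280
volume = 149,000 + 400,000 + 26,900 = 575,900 m³
S = 667,280 / 575,900 = 1.1587 ppt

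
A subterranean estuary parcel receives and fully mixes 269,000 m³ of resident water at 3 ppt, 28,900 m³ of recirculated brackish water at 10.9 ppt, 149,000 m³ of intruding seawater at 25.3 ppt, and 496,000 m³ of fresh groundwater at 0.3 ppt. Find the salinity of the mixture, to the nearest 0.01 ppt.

5.35 ppt

Mass of salt is conserved:
salt = 269,000×3 + 28,900×10.9 + 149,000×25.3 + 496,000×0.3 = 807,000 + 315,010 + 3,769,700 + 148,800 = 5,040,510
volume = 269,000 + 28,900 + 149,000 + 496,000 = 942,900 m³
S = 5,040,510 / 942,900 = 5.3458 ppt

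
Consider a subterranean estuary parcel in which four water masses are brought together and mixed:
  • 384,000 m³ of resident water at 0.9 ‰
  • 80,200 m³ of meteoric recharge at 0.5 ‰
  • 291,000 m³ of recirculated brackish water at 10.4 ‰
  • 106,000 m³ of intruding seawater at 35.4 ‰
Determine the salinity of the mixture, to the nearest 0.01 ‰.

8.32 ‰

Mass of salt is conserved:
salt = 384,000×0.9 + 80,200×0.5 + 291,000×10.4 + 106,000×35.4 = 345,600 + 40,100 + 3,026,400 + 3,752,400 = 7,164,500
volume = 384,000 + 80,200 + 291,000 + 106,000 = 861,200 m³
S = 7,164,500 / 861,200 = 8.3192 ‰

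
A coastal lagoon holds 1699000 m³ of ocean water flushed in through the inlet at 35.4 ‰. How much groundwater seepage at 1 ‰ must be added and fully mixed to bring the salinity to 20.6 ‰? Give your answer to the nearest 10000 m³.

1280000 m³

Salt balance: 1,699,000×35.4 + V×1 = (1,699,000+V)×20.6
60,144,600 + 1V = 34,999,400 + 20.6V
25,145,200 = 19.6V
V = 1,282,918.37 m³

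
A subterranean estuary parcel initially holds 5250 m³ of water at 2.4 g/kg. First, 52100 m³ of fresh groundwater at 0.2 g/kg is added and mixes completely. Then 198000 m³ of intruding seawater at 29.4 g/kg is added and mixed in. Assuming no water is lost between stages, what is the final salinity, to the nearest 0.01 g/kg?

22.89 g/kg

Mass of salt is conserved:
Initial salt = 5,250×2.4 = 12,600
After stage 1: salt = 12,600 + 52,100×0.2 = 23,020; volume = 57,350 m³; S = 0.401 g/kg
After stage 2: salt = 23,020 + 198,000×29.4 = 5,844,220; volume = 255,350 m³
S = 5,844,220 / 255,350 = 22.8871 g/kg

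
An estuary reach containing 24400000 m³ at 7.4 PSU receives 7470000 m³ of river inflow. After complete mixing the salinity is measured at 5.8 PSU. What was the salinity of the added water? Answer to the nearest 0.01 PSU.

0.57 PSU

Salt balance: 24,400,000×7.4 + 7,470,000×S = 31,870,000×5.8
180,560,000 + 7,470,000·S = 184,846,000
S = (184,846,000 − 180,560,000) / 7,470,000 = 0.5738 PSU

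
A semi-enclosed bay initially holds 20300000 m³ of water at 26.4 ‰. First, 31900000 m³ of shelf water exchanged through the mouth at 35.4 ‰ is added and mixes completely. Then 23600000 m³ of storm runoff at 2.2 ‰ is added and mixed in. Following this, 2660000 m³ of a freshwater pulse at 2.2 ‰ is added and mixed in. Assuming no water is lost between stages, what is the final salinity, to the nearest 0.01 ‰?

Salt balance:
Initial salt = 20,300,000×26.4 = 535,920,000
After stage 1: salt = 535,920,000 + 31,900,000×35.4 = 1,665,180,000; volume = 52,200,000 m³; S = 31.9 ‰
After stage 2: salt = 1,665,180,000 + 23,600,000×2.2 = 1,717,100,000; volume = 75,800,000 m³; S = 22.653 ‰
After stage 3: salt = 1,717,100,000 + 2,660,000×2.2 = 1,722,952,000; volume = 78,460,000 m³
S = 1,722,952,000 / 78,460,000 = 21.9596 ‰

21.96 ‰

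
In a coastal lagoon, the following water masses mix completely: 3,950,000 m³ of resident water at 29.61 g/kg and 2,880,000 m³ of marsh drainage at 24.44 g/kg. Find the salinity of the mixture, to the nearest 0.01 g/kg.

Total salt / total volume:
salt = 3,950,000×29.61 + 2,880,000×24.44 = 116,959,500 + 70,387,200 = 187,346,700
volume = 3,950,000 + 2,880,000 = 6,830,000 m³
S = 187,346,700 / 6,830,000 = 27.43 g/kg

27.43 g/kg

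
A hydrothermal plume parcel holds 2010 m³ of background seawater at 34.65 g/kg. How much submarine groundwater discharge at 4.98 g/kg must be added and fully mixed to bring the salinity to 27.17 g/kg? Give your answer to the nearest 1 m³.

678 m³

Salt balance: 2,010×34.65 + V×4.98 = (2,010+V)×27.17
69,646.5 + 4.98V = 54,611.7 + 27.17V
15,034.8 = 22.19V
V = 677.55 m³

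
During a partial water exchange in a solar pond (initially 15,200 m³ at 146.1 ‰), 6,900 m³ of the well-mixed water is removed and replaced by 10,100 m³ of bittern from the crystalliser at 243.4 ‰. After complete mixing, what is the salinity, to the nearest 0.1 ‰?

199.5 ‰

Remaining after removal: 8,300 m³ at 146.1 ‰ (salt = 1,212,630)
After addition: salt = 1,212,630 + 10,100×243.4 = 3,670,970; volume = 18,400 m³
S = 3,670,970 / 18,400 = 199.5092 ‰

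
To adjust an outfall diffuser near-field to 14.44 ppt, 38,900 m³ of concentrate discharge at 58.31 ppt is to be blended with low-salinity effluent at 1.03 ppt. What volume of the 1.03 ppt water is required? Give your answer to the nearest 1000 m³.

Salt balance: 38,900×58.31 + V×1.03 = (38,900+V)×14.44
2,268,259 + 1.03V = 561,716 + 14.44V
1,706,543 = 13.41V
V = 127,258.99 m³

127000 m³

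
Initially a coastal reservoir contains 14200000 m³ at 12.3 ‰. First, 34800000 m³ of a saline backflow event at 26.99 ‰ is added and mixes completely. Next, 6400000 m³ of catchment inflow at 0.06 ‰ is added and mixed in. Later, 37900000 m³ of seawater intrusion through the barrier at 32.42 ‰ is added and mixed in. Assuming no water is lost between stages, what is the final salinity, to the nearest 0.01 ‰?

25.11 ‰

Conserving salt mass:
Initial salt = 14,200,000×12.3 = 174,660,000
After stage 1: salt = 174,660,000 + 34,800,000×26.99 = 1,113,912,000; volume = 49,000,000 m³; S = 22.733 ‰
After stage 2: salt = 1,113,912,000 + 6,400,000×0.06 = 1,114,296,000; volume = 55,400,000 m³; S = 20.114 ‰
After stage 3: salt = 1,114,296,000 + 37,900,000×32.42 = 2,343,014,000; volume = 93,300,000 m³
S = 2,343,014,000 / 93,300,000 = 25.1127 ‰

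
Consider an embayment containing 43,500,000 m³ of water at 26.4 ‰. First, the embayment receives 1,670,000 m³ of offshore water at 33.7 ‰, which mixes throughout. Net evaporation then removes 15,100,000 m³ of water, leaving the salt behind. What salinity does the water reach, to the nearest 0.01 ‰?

After mixing: salt = 43,500,000×26.4 + 1,670,000×33.7 = 1,204,679,000; volume = 45,170,000 m³
After evaporation: salt unchanged = 1,204,679,000; volume = 45,170,000 − 15,100,000 = 30,070,000 m³
S = 1,204,679,000 / 30,070,000 = 40.0625 ‰

40.06 ‰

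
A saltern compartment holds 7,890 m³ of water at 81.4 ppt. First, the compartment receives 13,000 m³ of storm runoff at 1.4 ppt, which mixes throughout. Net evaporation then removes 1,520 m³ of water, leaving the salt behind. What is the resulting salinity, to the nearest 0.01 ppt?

After mixing: salt = 7,890×81.4 + 13,000×1.4 = 660,446; volume = 20,890 m³
After evaporation: salt unchanged = 660,446; volume = 20,890 − 1,520 = 19,370 m³
S = 660,446 / 19,370 = 34.0963 ppt

34.10 ppt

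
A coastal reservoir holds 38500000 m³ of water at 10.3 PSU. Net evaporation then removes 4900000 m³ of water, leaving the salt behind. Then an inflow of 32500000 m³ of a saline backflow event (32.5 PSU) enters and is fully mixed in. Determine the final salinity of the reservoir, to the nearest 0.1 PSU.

After evaporation: salt = 38,500,000×10.3 = 396,550,000; volume = 38,500,000 − 4,900,000 = 33,600,000 m³
After mixing: salt = 396,550,000 + 32,500,000×32.5 = 1,452,800,000; volume = 33,600,000 + 32,500,000 = 66,100,000 m³
S = 1,452,800,000 / 66,100,000 = 21.9788 PSU

22.0 PSU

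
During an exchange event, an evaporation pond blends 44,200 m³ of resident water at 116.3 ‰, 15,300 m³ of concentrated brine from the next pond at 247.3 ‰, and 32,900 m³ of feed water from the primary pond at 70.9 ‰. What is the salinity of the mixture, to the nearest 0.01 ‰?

121.83 ‰

Mass of salt is conserved:
salt = 44,200×116.3 + 15,300×247.3 + 32,900×70.9 = 5,140,460 + 3,783,690 + 2,332,610 = 11,256,760
volume = 44,200 + 15,300 + 32,900 = 92,400 m³
S = 11,256,760 / 92,400 = 121.8264 ‰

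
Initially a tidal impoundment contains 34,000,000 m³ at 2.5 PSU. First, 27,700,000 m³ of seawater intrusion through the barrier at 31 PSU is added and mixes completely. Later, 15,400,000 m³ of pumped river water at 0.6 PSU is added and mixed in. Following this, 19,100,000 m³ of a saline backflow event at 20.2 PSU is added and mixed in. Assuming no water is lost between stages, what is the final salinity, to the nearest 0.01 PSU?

Conserving salt mass:
Initial salt = 34,000,000×2.5 = 85,000,000
After stage 1: salt = 85,000,000 + 27,700,000×31 = 943,700,000; volume = 61,700,000 m³; S = 15.295 PSU
After stage 2: salt = 943,700,000 + 15,400,000×0.6 = 952,940,000; volume = 77,100,000 m³; S = 12.36 PSU
After stage 3: salt = 952,940,000 + 19,100,000×20.2 = 1,338,760,000; volume = 96,200,000 m³
S = 1,338,760,000 / 96,200,000 = 13.9164 PSU

13.92 PSU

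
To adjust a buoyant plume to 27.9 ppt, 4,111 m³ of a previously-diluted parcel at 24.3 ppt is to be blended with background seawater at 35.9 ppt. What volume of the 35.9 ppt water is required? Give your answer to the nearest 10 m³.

Salt balance: 4,111×24.3 + V×35.9 = (4,111+V)×27.9
99,897.3 + 35.9V = 114,696.9 + 27.9V
14,799.6 = 8V
V = 1,849.95 m³

1850 m³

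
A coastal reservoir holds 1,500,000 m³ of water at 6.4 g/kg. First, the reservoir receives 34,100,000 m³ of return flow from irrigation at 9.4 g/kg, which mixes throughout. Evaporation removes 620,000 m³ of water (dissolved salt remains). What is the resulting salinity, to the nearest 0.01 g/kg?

After mixing: salt = 1,500,000×6.4 + 34,100,000×9.4 = 330,140,000; volume = 35,600,000 m³
After evaporation: salt unchanged = 330,140,000; volume = 35,600,000 − 620,000 = 34,980,000 m³
S = 330,140,000 / 34,980,000 = 9.438 g/kg

9.44 g/kg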